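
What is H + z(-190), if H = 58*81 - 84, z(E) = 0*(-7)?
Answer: 4614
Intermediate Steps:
z(E) = 0
H = 4614 (H = 4698 - 84 = 4614)
H + z(-190) = 4614 + 0 = 4614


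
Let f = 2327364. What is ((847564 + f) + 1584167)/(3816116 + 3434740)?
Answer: 1586365/2416952 ≈ 0.65635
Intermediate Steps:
((847564 + f) + 1584167)/(3816116 + 3434740) = ((847564 + 2327364) + 1584167)/(3816116 + 3434740) = (3174928 + 1584167)/7250856 = 4759095*(1/7250856) = 1586365/2416952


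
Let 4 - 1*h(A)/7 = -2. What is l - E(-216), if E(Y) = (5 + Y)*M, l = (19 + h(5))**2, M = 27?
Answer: 9418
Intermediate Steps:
h(A) = 42 (h(A) = 28 - 7*(-2) = 28 + 14 = 42)
l = 3721 (l = (19 + 42)**2 = 61**2 = 3721)
E(Y) = 135 + 27*Y (E(Y) = (5 + Y)*27 = 135 + 27*Y)
l - E(-216) = 3721 - (135 + 27*(-216)) = 3721 - (135 - 5832) = 3721 - 1*(-5697) = 3721 + 5697 = 9418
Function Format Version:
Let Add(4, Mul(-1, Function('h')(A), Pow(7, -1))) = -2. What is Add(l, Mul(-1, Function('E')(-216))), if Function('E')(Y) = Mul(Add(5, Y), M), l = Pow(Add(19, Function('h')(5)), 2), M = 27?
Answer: 9418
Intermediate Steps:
Function('h')(A) = 42 (Function('h')(A) = Add(28, Mul(-7, -2)) = Add(28, 14) = 42)
l = 3721 (l = Pow(Add(19, 42), 2) = Pow(61, 2) = 3721)
Function('E')(Y) = Add(135, Mul(27, Y)) (Function('E')(Y) = Mul(Add(5, Y), 27) = Add(135, Mul(27, Y)))
Add(l, Mul(-1, Function('E')(-216))) = Add(3721, Mul(-1, Add(135, Mul(27, -216)))) = Add(3721, Mul(-1, Add(135, -5832))) = Add(3721, Mul(-1, -5697)) = Add(3721, 5697) = 9418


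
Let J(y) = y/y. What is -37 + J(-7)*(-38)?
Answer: -75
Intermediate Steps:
J(y) = 1
-37 + J(-7)*(-38) = -37 + 1*(-38) = -37 - 38 = -75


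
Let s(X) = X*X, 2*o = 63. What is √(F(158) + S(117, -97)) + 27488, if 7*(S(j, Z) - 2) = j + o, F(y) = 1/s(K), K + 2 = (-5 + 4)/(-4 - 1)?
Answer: 27488 + 5*√14938/126 ≈ 27493.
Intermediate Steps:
K = -9/5 (K = -2 + (-5 + 4)/(-4 - 1) = -2 - 1/(-5) = -2 - 1*(-⅕) = -2 + ⅕ = -9/5 ≈ -1.8000)
o = 63/2 (o = (½)*63 = 63/2 ≈ 31.500)
s(X) = X²
F(y) = 25/81 (F(y) = 1/((-9/5)²) = 1/(81/25) = 25/81)
S(j, Z) = 13/2 + j/7 (S(j, Z) = 2 + (j + 63/2)/7 = 2 + (63/2 + j)/7 = 2 + (9/2 + j/7) = 13/2 + j/7)
√(F(158) + S(117, -97)) + 27488 = √(25/81 + (13/2 + (⅐)*117)) + 27488 = √(25/81 + (13/2 + 117/7)) + 27488 = √(25/81 + 325/14) + 27488 = √(26675/1134) + 27488 = 5*√14938/126 + 27488 = 27488 + 5*√14938/126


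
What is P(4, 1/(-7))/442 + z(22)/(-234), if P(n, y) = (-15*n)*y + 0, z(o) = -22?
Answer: 1579/13923 ≈ 0.11341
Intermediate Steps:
P(n, y) = -15*n*y (P(n, y) = -15*n*y + 0 = -15*n*y)
P(4, 1/(-7))/442 + z(22)/(-234) = -15*4/(-7)/442 - 22/(-234) = -15*4*(-⅐)*(1/442) - 22*(-1/234) = (60/7)*(1/442) + 11/117 = 30/1547 + 11/117 = 1579/13923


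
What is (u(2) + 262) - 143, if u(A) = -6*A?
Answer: 107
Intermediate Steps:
(u(2) + 262) - 143 = (-6*2 + 262) - 143 = (-12 + 262) - 143 = 250 - 143 = 107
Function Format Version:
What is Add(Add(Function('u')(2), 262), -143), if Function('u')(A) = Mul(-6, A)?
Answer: 107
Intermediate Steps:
Add(Add(Function('u')(2), 262), -143) = Add(Add(Mul(-6, 2), 262), -143) = Add(Add(-12, 262), -143) = Add(250, -143) = 107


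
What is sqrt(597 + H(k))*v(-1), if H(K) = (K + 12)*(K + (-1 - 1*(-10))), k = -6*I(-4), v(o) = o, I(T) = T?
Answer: -sqrt(1785) ≈ -42.249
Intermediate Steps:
k = 24 (k = -6*(-4) = 24)
H(K) = (9 + K)*(12 + K) (H(K) = (12 + K)*(K + (-1 + 10)) = (12 + K)*(K + 9) = (12 + K)*(9 + K) = (9 + K)*(12 + K))
sqrt(597 + H(k))*v(-1) = sqrt(597 + (108 + 24**2 + 21*24))*(-1) = sqrt(597 + (108 + 576 + 504))*(-1) = sqrt(597 + 1188)*(-1) = sqrt(1785)*(-1) = -sqrt(1785)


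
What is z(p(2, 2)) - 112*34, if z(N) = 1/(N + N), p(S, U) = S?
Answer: -15231/4 ≈ -3807.8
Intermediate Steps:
z(N) = 1/(2*N)
z(p(2, 2)) - 112*34 = (½)/2 - 112*34 = (½)*(½) - 3808 = ¼ - 3808 = -15231/4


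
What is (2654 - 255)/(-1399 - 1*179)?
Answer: -2399/1578 ≈ -1.5203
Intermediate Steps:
(2654 - 255)/(-1399 - 1*179) = 2399/(-1399 - 179) = 2399/(-1578) = 2399*(-1/1578) = -2399/1578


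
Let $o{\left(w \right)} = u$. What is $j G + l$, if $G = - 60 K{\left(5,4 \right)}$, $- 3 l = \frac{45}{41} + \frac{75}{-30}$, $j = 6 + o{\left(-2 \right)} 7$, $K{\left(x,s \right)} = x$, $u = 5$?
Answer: $- \frac{3025685}{246} \approx -12300.0$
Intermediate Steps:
$o{\left(w \right)} = 5$
$j = 41$ ($j = 6 + 5 \cdot 7 = 6 + 35 = 41$)
$l = \frac{115}{246}$ ($l = - \frac{\frac{45}{41} + \frac{75}{-30}}{3} = - \frac{45 \cdot \frac{1}{41} + 75 \left(- \frac{1}{30}\right)}{3} = - \frac{\frac{45}{41} - \frac{5}{2}}{3} = \left(- \frac{1}{3}\right) \left(- \frac{115}{82}\right) = \frac{115}{246} \approx 0.46748$)
$G = -300$ ($G = \left(-60\right) 5 = -300$)
$j G + l = 41 \left(-300\right) + \frac{115}{246} = -12300 + \frac{115}{246} = - \frac{3025685}{246}$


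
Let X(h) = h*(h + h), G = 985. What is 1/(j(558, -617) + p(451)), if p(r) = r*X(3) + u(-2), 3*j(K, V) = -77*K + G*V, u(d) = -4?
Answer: -3/626369 ≈ -4.7895e-6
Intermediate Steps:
X(h) = 2*h² (X(h) = h*(2*h) = 2*h²)
j(K, V) = -77*K/3 + 985*V/3 (j(K, V) = (-77*K + 985*V)/3 = -77*K/3 + 985*V/3)
p(r) = -4 + 18*r (p(r) = r*(2*3²) - 4 = r*(2*9) - 4 = r*18 - 4 = 18*r - 4 = -4 + 18*r)
1/(j(558, -617) + p(451)) = 1/((-77/3*558 + (985/3)*(-617)) + (-4 + 18*451)) = 1/((-14322 - 607745/3) + (-4 + 8118)) = 1/(-650711/3 + 8114) = 1/(-626369/3) = -3/626369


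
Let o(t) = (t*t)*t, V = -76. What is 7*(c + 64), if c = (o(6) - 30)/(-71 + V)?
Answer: 3074/7 ≈ 439.14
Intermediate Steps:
o(t) = t**3 (o(t) = t**2*t = t**3)
c = -62/49 (c = (6**3 - 30)/(-71 - 76) = (216 - 30)/(-147) = 186*(-1/147) = -62/49 ≈ -1.2653)
7*(c + 64) = 7*(-62/49 + 64) = 7*(3074/49) = 3074/7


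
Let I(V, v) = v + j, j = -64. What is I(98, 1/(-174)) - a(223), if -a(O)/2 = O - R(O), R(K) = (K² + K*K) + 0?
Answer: -34544917/174 ≈ -1.9853e+5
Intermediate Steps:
R(K) = 2*K² (R(K) = (K² + K²) + 0 = 2*K² + 0 = 2*K²)
I(V, v) = -64 + v (I(V, v) = v - 64 = -64 + v)
a(O) = -2*O + 4*O² (a(O) = -2*(O - 2*O²) = -2*O + 4*O²)
I(98, 1/(-174)) - a(223) = (-64 + 1/(-174)) - 2*223*(-1 + 2*223) = (-64 - 1/174) - 2*223*(-1 + 446) = -11137/174 - 2*223*445 = -11137/174 - 1*198470 = -11137/174 - 198470 = -34544917/174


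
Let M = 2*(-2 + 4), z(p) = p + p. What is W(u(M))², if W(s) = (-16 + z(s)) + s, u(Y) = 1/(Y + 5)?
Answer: 2209/9 ≈ 245.44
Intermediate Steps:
z(p) = 2*p
M = 4 (M = 2*2 = 4)
u(Y) = 1/(5 + Y)
W(s) = -16 + 3*s (W(s) = (-16 + 2*s) + s = -16 + 3*s)
W(u(M))² = (-16 + 3/(5 + 4))² = (-16 + 3/9)² = (-16 + 3*(⅑))² = (-16 + ⅓)² = (-47/3)² = 2209/9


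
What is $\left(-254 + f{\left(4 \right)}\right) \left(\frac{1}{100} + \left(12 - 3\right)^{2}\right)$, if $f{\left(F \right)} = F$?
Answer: $- \frac{40505}{2} \approx -20253.0$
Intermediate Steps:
$\left(-254 + f{\left(4 \right)}\right) \left(\frac{1}{100} + \left(12 - 3\right)^{2}\right) = \left(-254 + 4\right) \left(\frac{1}{100} + \left(12 - 3\right)^{2}\right) = - 250 \left(\frac{1}{100} + 9^{2}\right) = - 250 \left(\frac{1}{100} + 81\right) = \left(-250\right) \frac{8101}{100} = - \frac{40505}{2}$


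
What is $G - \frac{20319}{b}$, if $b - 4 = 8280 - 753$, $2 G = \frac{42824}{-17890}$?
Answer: $- \frac{262380341}{67364795} \approx -3.8949$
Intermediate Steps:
$G = - \frac{10706}{8945}$ ($G = \frac{42824 \frac{1}{-17890}}{2} = \frac{42824 \left(- \frac{1}{17890}\right)}{2} = \frac{1}{2} \left(- \frac{21412}{8945}\right) = - \frac{10706}{8945} \approx -1.1969$)
$b = 7531$ ($b = 4 + \left(8280 - 753\right) = 4 + 7527 = 7531$)
$G - \frac{20319}{b} = - \frac{10706}{8945} - \frac{20319}{7531} = - \frac{262380341}{67364795}$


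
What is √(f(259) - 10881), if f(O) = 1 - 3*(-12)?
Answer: 2*I*√2711 ≈ 104.13*I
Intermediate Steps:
f(O) = 37 (f(O) = 1 + 36 = 37)
√(f(259) - 10881) = √(37 - 10881) = √(-10844) = 2*I*√2711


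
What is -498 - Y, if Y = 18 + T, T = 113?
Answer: -629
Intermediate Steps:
Y = 131 (Y = 18 + 113 = 131)
-498 - Y = -498 - 1*131 = -498 - 131 = -629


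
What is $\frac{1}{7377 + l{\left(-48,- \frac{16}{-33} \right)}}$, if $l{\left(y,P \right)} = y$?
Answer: $\frac{1}{7329} \approx 0.00013644$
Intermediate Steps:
$\frac{1}{7377 + l{\left(-48,- \frac{16}{-33} \right)}} = \frac{1}{7377 - 48} = \frac{1}{7329}$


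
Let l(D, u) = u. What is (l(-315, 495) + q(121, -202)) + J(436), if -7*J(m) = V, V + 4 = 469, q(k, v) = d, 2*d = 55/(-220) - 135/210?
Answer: 3425/8 ≈ 428.13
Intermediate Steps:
d = -25/56 (d = (55/(-220) - 135/210)/2 = (55*(-1/220) - 135*1/210)/2 = (-¼ - 9/14)/2 = (½)*(-25/28) = -25/56 ≈ -0.44643)
q(k, v) = -25/56
V = 465 (V = -4 + 469 = 465)
J(m) = -465/7 (J(m) = -⅐*465 = -465/7)
(l(-315, 495) + q(121, -202)) + J(436) = (495 - 25/56) - 465/7 = 27695/56 - 465/7 = 3425/8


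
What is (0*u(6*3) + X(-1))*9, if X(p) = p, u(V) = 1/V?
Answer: -9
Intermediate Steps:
(0*u(6*3) + X(-1))*9 = (0/((6*3)) - 1)*9 = (0/18 - 1)*9 = (0*(1/18) - 1)*9 = (0 - 1)*9 = -1*9 = -9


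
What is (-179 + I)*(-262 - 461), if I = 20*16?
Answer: -101943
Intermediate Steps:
I = 320
(-179 + I)*(-262 - 461) = (-179 + 320)*(-262 - 461) = 141*(-723) = -101943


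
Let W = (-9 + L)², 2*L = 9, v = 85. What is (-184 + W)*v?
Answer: -55675/4 ≈ -13919.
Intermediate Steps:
L = 9/2 (L = (½)*9 = 9/2 ≈ 4.5000)
W = 81/4 (W = (-9 + 9/2)² = (-9/2)² = 81/4 ≈ 20.250)
(-184 + W)*v = (-184 + 81/4)*85 = -655/4*85 = -55675/4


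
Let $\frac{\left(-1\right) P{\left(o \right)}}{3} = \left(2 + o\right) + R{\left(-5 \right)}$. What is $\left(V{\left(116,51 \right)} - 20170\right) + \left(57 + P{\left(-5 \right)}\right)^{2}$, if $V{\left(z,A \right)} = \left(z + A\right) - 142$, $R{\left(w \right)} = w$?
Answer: $-13584$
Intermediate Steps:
$V{\left(z,A \right)} = -142 + A + z$ ($V{\left(z,A \right)} = \left(A + z\right) - 142 = -142 + A + z$)
$P{\left(o \right)} = 9 - 3 o$ ($P{\left(o \right)} = - 3 \left(\left(2 + o\right) - 5\right) = - 3 \left(-3 + o\right) = 9 - 3 o$)
$\left(V{\left(116,51 \right)} - 20170\right) + \left(57 + P{\left(-5 \right)}\right)^{2} = \left(\left(-142 + 51 + 116\right) - 20170\right) + \left(57 + \left(9 - -15\right)\right)^{2} = \left(25 - 20170\right) + \left(57 + \left(9 + 15\right)\right)^{2} = -20145 + \left(57 + 24\right)^{2} = -20145 + 81^{2} = -20145 + 6561 = -13584$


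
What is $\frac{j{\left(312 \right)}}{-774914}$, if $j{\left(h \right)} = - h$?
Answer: $\frac{156}{387457} \approx 0.00040263$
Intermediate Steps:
$\frac{j{\left(312 \right)}}{-774914} = \frac{\left(-1\right) 312}{-774914} = \left(-312\right) \left(- \frac{1}{774914}\right) = \frac{156}{387457}$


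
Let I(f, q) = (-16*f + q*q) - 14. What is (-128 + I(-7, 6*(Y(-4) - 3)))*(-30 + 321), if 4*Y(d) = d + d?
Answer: 253170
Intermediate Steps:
Y(d) = d/2 (Y(d) = (d + d)/4 = (2*d)/4 = d/2)
I(f, q) = -14 + q² - 16*f (I(f, q) = (-16*f + q²) - 14 = (q² - 16*f) - 14 = -14 + q² - 16*f)
(-128 + I(-7, 6*(Y(-4) - 3)))*(-30 + 321) = (-128 + (-14 + (6*((½)*(-4) - 3))² - 16*(-7)))*(-30 + 321) = (-128 + (-14 + (6*(-2 - 3))² + 112))*291 = (-128 + (-14 + (6*(-5))² + 112))*291 = (-128 + (-14 + (-30)² + 112))*291 = (-128 + (-14 + 900 + 112))*291 = (-128 + 998)*291 = 870*291 = 253170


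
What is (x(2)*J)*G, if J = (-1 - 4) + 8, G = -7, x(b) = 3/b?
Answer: -63/2 ≈ -31.500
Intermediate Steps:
J = 3 (J = -5 + 8 = 3)
(x(2)*J)*G = ((3/2)*3)*(-7) = (9/2)*(-7) = -63/2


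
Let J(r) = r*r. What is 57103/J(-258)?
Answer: 57103/66564 ≈ 0.85787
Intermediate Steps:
J(r) = r**2
57103/J(-258) = 57103/((-258)**2) = 57103/66564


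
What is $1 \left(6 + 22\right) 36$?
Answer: $1008$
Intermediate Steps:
$1 \left(6 + 22\right) 36 = 1 \cdot 28 \cdot 36 = 28 \cdot 36 = 1008$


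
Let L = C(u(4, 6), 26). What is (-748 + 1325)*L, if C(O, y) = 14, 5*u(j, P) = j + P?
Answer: 8078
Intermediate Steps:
u(j, P) = P/5 + j/5 (u(j, P) = (j + P)/5 = (P + j)/5 = P/5 + j/5)
L = 14
(-748 + 1325)*L = (-748 + 1325)*14 = 577*14 = 8078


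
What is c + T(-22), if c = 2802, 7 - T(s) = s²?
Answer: 2325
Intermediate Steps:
T(s) = 7 - s²
c + T(-22) = 2802 + (7 - 1*(-22)²) = 2802 + (7 - 1*484) = 2802 + (7 - 484) = 2802 - 477 = 2325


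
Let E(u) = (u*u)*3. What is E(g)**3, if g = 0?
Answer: 0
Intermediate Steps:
E(u) = 3*u**2 (E(u) = u**2*3 = 3*u**2)
E(g)**3 = (3*0**2)**3 = (3*0)**3 = 0**3 = 0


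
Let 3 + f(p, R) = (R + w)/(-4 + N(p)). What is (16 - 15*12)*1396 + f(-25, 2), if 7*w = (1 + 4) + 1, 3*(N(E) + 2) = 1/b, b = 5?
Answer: -142634281/623 ≈ -2.2895e+5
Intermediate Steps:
N(E) = -29/15 (N(E) = -2 + (⅓)/5 = -2 + (⅓)*(⅕) = -2 + 1/15 = -29/15)
w = 6/7 (w = ((1 + 4) + 1)/7 = (5 + 1)/7 = (⅐)*6 = 6/7 ≈ 0.85714)
f(p, R) = -1959/623 - 15*R/89 (f(p, R) = -3 + (R + 6/7)/(-4 - 29/15) = -3 + (6/7 + R)/(-89/15) = -3 + (6/7 + R)*(-15/89) = -3 + (-90/623 - 15*R/89) = -1959/623 - 15*R/89)
(16 - 15*12)*1396 + f(-25, 2) = (16 - 15*12)*1396 + (-1959/623 - 15/89*2) = (16 - 180)*1396 + (-1959/623 - 30/89) = -164*1396 - 2169/623 = -228944 - 2169/623 = -142634281/623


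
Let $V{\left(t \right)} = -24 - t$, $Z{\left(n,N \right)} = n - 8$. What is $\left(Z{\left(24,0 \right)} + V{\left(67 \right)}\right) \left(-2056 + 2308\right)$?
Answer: $-18900$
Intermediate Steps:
$Z{\left(n,N \right)} = -8 + n$ ($Z{\left(n,N \right)} = n - 8 = -8 + n$)
$\left(Z{\left(24,0 \right)} + V{\left(67 \right)}\right) \left(-2056 + 2308\right) = \left(\left(-8 + 24\right) - 91\right) \left(-2056 + 2308\right) = \left(16 - 91\right) 252 = \left(-75\right) 252 = -18900$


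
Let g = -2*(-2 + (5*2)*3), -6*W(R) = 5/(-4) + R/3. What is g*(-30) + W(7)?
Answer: 120947/72 ≈ 1679.8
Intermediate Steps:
W(R) = 5/24 - R/18 (W(R) = -(5/(-4) + R/3)/6 = -(5*(-1/4) + R*(1/3))/6 = -(-5/4 + R/3)/6 = 5/24 - R/18)
g = -56 (g = -2*(-2 + 10*3) = -2*(-2 + 30) = -2*28 = -56)
g*(-30) + W(7) = -56*(-30) + (5/24 - 1/18*7) = 1680 + (5/24 - 7/18) = 1680 - 13/72 = 120947/72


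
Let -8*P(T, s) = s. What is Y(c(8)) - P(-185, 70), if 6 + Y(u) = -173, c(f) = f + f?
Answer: -681/4 ≈ -170.25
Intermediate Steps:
c(f) = 2*f
P(T, s) = -s/8
Y(u) = -179 (Y(u) = -6 - 173 = -179)
Y(c(8)) - P(-185, 70) = -179 - (-1)*70/8 = -179 - 1*(-35/4) = -179 + 35/4 = -681/4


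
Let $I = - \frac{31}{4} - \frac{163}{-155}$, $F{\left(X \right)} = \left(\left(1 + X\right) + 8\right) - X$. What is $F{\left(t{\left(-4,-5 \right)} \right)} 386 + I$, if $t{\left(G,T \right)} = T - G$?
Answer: $\frac{2149727}{620} \approx 3467.3$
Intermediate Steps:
$F{\left(X \right)} = 9$ ($F{\left(X \right)} = \left(9 + X\right) - X = 9$)
$I = - \frac{4153}{620}$ ($I = \left(-31\right) \frac{1}{4} - - \frac{163}{155} = - \frac{31}{4} + \frac{163}{155} = - \frac{4153}{620} \approx -6.6984$)
$F{\left(t{\left(-4,-5 \right)} \right)} 386 + I = 9 \cdot 386 - \frac{4153}{620} = 3474 - \frac{4153}{620} = \frac{2149727}{620}$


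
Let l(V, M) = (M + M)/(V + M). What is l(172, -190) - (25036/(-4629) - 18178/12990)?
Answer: 839394851/30065355 ≈ 27.919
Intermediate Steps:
l(V, M) = 2*M/(M + V) (l(V, M) = (2*M)/(M + V) = 2*M/(M + V))
l(172, -190) - (25036/(-4629) - 18178/12990) = 2*(-190)/(-190 + 172) - (25036/(-4629) - 18178/12990) = 2*(-190)/(-18) - (25036*(-1/4629) - 18178*1/12990) = 2*(-190)*(-1/18) - (-25036/4629 - 9089/6495) = 190/9 - 1*(-68227267/10021785) = 190/9 + 68227267/10021785 = 839394851/30065355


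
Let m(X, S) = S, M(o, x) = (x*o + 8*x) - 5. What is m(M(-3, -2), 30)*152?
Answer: 4560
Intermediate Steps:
M(o, x) = -5 + 8*x + o*x (M(o, x) = (o*x + 8*x) - 5 = (8*x + o*x) - 5 = -5 + 8*x + o*x)
m(M(-3, -2), 30)*152 = 30*152 = 4560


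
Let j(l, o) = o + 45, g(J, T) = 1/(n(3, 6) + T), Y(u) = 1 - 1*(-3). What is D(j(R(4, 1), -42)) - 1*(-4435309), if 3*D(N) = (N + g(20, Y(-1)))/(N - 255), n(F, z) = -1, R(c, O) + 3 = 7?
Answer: 5029640401/1134 ≈ 4.4353e+6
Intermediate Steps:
R(c, O) = 4 (R(c, O) = -3 + 7 = 4)
Y(u) = 4 (Y(u) = 1 + 3 = 4)
g(J, T) = 1/(-1 + T)
j(l, o) = 45 + o
D(N) = (⅓ + N)/(3*(-255 + N)) (D(N) = ((N + 1/(-1 + 4))/(N - 255))/3 = ((N + 1/3)/(-255 + N))/3 = ((N + ⅓)/(-255 + N))/3 = ((⅓ + N)/(-255 + N))/3 = (⅓ + N)/(3*(-255 + N)))
D(j(R(4, 1), -42)) - 1*(-4435309) = (1 + 3*(45 - 42))/(9*(-255 + (45 - 42))) - 1*(-4435309) = (1 + 3*3)/(9*(-255 + 3)) + 4435309 = (⅑)*(1 + 9)/(-252) + 4435309 = (⅑)*(-1/252)*10 + 4435309 = -5/1134 + 4435309 = 5029640401/1134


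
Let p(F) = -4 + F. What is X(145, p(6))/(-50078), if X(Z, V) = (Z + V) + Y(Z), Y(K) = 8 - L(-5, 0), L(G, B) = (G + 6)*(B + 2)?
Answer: -153/50078 ≈ -0.0030552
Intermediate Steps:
L(G, B) = (2 + B)*(6 + G) (L(G, B) = (6 + G)*(2 + B) = (2 + B)*(6 + G))
Y(K) = 6 (Y(K) = 8 - (12 + 2*(-5) + 6*0 + 0*(-5)) = 8 - (12 - 10 + 0 + 0) = 8 - 1*2 = 8 - 2 = 6)
X(Z, V) = 6 + V + Z (X(Z, V) = (Z + V) + 6 = (V + Z) + 6 = 6 + V + Z)
X(145, p(6))/(-50078) = (6 + (-4 + 6) + 145)/(-50078) = (6 + 2 + 145)*(-1/50078) = 153*(-1/50078) = -153/50078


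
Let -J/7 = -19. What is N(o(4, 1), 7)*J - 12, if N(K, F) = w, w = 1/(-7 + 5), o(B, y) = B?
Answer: -157/2 ≈ -78.500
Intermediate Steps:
w = -1/2 (w = 1/(-2) = -1/2 ≈ -0.50000)
N(K, F) = -1/2
J = 133 (J = -7*(-19) = 133)
N(o(4, 1), 7)*J - 12 = -1/2*133 - 12 = -133/2 - 12 = -157/2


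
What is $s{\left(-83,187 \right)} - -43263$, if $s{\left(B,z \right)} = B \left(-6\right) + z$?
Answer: $43948$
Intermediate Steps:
$s{\left(B,z \right)} = z - 6 B$ ($s{\left(B,z \right)} = - 6 B + z = z - 6 B$)
$s{\left(-83,187 \right)} - -43263 = \left(187 - -498\right) - -43263 = \left(187 + 498\right) + 43263 = 685 + 43263 = 43948$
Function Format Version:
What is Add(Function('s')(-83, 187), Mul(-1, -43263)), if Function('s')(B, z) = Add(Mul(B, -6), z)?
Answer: 43948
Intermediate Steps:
Function('s')(B, z) = Add(z, Mul(-6, B)) (Function('s')(B, z) = Add(Mul(-6, B), z) = Add(z, Mul(-6, B)))
Add(Function('s')(-83, 187), Mul(-1, -43263)) = Add(Add(187, Mul(-6, -83)), Mul(-1, -43263)) = Add(Add(187, 498), 43263) = Add(685, 43263) = 43948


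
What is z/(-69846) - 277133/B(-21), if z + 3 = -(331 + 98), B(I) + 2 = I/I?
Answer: 3226105325/11641 ≈ 2.7713e+5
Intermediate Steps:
B(I) = -1 (B(I) = -2 + I/I = -2 + 1 = -1)
z = -432 (z = -3 - (331 + 98) = -3 - 1*429 = -3 - 429 = -432)
z/(-69846) - 277133/B(-21) = -432/(-69846) - 277133/(-1) = -432*(-1/69846) - 277133*(-1) = 72/11641 + 277133 = 3226105325/11641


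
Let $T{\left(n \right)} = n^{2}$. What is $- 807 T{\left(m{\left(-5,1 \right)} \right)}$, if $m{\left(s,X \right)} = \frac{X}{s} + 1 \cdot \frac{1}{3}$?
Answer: $- \frac{1076}{75} \approx -14.347$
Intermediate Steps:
$m{\left(s,X \right)} = \frac{1}{3} + \frac{X}{s}$ ($m{\left(s,X \right)} = \frac{X}{s} + 1 \cdot \frac{1}{3} = \frac{X}{s} + \frac{1}{3} = \frac{1}{3} + \frac{X}{s}$)
$- 807 T{\left(m{\left(-5,1 \right)} \right)} = - 807 \left(\frac{1 + \frac{1}{3} \left(-5\right)}{-5}\right)^{2} = - 807 \left(- \frac{1 - \frac{5}{3}}{5}\right)^{2} = - 807 \left(\left(- \frac{1}{5}\right) \left(- \frac{2}{3}\right)\right)^{2} = - 807 \left(\frac{2}{15}\right)^{2} = \left(-807\right) \frac{4}{225} = - \frac{1076}{75}$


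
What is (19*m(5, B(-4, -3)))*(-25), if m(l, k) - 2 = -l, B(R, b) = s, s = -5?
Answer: 1425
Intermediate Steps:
B(R, b) = -5
m(l, k) = 2 - l
(19*m(5, B(-4, -3)))*(-25) = (19*(2 - 1*5))*(-25) = (19*(2 - 5))*(-25) = (19*(-3))*(-25) = -57*(-25) = 1425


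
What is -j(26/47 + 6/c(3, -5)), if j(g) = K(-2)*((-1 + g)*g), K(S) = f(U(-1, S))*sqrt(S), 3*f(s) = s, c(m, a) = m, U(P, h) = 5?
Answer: -14600*I*sqrt(2)/2209 ≈ -9.347*I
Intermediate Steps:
f(s) = s/3
K(S) = 5*sqrt(S)/3 (K(S) = ((1/3)*5)*sqrt(S) = 5*sqrt(S)/3)
j(g) = 5*I*g*sqrt(2)*(-1 + g)/3 (j(g) = (5*sqrt(-2)/3)*((-1 + g)*g) = (5*(I*sqrt(2))/3)*(g*(-1 + g)) = (5*I*sqrt(2)/3)*(g*(-1 + g)) = 5*I*g*sqrt(2)*(-1 + g)/3)
-j(26/47 + 6/c(3, -5)) = -5*I*(26/47 + 6/3)*sqrt(2)*(-1 + (26/47 + 6/3))/3 = -5*I*(26*(1/47) + 6*(1/3))*sqrt(2)*(-1 + (26*(1/47) + 6*(1/3)))/3 = -5*I*(26/47 + 2)*sqrt(2)*(-1 + (26/47 + 2))/3 = -5*I*120*sqrt(2)*(-1 + 120/47)/(3*47) = -5*I*120*sqrt(2)*73/(3*47*47) = -14600*I*sqrt(2)/2209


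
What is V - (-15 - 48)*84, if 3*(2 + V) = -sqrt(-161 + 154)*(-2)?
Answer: 5290 + 2*I*sqrt(7)/3 ≈ 5290.0 + 1.7638*I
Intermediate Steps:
V = -2 + 2*I*sqrt(7)/3 (V = -2 + (-sqrt(-161 + 154)*(-2))/3 = -2 + (-sqrt(-7)*(-2))/3 = -2 + (-I*sqrt(7)*(-2))/3 = -2 + (-(-2)*I*sqrt(7))/3 = -2 + (2*I*sqrt(7))/3 = -2 + 2*I*sqrt(7)/3 ≈ -2.0 + 1.7638*I)
V - (-15 - 48)*84 = (-2 + 2*I*sqrt(7)/3) - (-15 - 48)*84 = (-2 + 2*I*sqrt(7)/3) - (-63)*84 = (-2 + 2*I*sqrt(7)/3) - 1*(-5292) = (-2 + 2*I*sqrt(7)/3) + 5292 = 5290 + 2*I*sqrt(7)/3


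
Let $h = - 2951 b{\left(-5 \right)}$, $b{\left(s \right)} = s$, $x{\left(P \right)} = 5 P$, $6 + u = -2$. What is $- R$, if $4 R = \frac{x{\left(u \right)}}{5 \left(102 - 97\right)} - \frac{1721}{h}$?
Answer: $\frac{25329}{59020} \approx 0.42916$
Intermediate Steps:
$u = -8$ ($u = -6 - 2 = -8$)
$h = 14755$ ($h = \left(-2951\right) \left(-5\right) = 14755$)
$R = - \frac{25329}{59020}$ ($R = \frac{\frac{5 \left(-8\right)}{5 \left(102 - 97\right)} - \frac{1721}{14755}}{4} = \frac{- \frac{40}{5 \cdot 5} - \frac{1721}{14755}}{4} = \frac{- \frac{40}{25} - \frac{1721}{14755}}{4} = \frac{\left(-40\right) \frac{1}{25} - \frac{1721}{14755}}{4} = \frac{- \frac{8}{5} - \frac{1721}{14755}}{4} = \frac{1}{4} \left(- \frac{25329}{14755}\right) = - \frac{25329}{59020} \approx -0.42916$)
$- R = \left(-1\right) \left(- \frac{25329}{59020}\right) = \frac{25329}{59020}$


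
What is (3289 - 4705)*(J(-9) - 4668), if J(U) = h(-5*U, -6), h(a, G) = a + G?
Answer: 6554664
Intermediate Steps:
h(a, G) = G + a
J(U) = -6 - 5*U
(3289 - 4705)*(J(-9) - 4668) = (3289 - 4705)*((-6 - 5*(-9)) - 4668) = -1416*((-6 + 45) - 4668) = -1416*(39 - 4668) = -1416*(-4629) = 6554664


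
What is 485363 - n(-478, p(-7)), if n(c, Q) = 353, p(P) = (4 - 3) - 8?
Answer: 485010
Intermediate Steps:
p(P) = -7 (p(P) = 1 - 8 = -7)
485363 - n(-478, p(-7)) = 485363 - 1*353 = 485363 - 353 = 485010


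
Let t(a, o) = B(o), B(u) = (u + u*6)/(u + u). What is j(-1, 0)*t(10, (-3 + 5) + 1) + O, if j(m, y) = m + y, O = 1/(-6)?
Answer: -11/3 ≈ -3.6667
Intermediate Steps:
B(u) = 7/2 (B(u) = (u + 6*u)/((2*u)) = (7*u)*(1/(2*u)) = 7/2)
t(a, o) = 7/2
O = -⅙ ≈ -0.16667
j(-1, 0)*t(10, (-3 + 5) + 1) + O = (-1 + 0)*(7/2) - ⅙ = -1*7/2 - ⅙ = -7/2 - ⅙ = -11/3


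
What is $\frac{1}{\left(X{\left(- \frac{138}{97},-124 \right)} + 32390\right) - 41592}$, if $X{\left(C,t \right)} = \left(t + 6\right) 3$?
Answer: $- \frac{1}{9556} \approx -0.00010465$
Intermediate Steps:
$X{\left(C,t \right)} = 18 + 3 t$ ($X{\left(C,t \right)} = \left(6 + t\right) 3 = 18 + 3 t$)
$\frac{1}{\left(X{\left(- \frac{138}{97},-124 \right)} + 32390\right) - 41592} = \frac{1}{\left(\left(18 + 3 \left(-124\right)\right) + 32390\right) - 41592} = \frac{1}{\left(\left(18 - 372\right) + 32390\right) - 41592} = \frac{1}{\left(-354 + 32390\right) - 41592} = \frac{1}{32036 - 41592} = \frac{1}{-9556} = - \frac{1}{9556}$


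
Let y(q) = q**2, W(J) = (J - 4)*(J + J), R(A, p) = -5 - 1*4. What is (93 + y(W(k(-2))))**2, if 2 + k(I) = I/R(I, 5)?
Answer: 11418107306761/43046721 ≈ 2.6525e+5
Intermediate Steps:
R(A, p) = -9 (R(A, p) = -5 - 4 = -9)
k(I) = -2 - I/9 (k(I) = -2 + I/(-9) = -2 + I*(-1/9) = -2 - I/9)
W(J) = 2*J*(-4 + J) (W(J) = (-4 + J)*(2*J) = 2*J*(-4 + J))
(93 + y(W(k(-2))))**2 = (93 + (2*(-2 - 1/9*(-2))*(-4 + (-2 - 1/9*(-2))))**2)**2 = (93 + (2*(-2 + 2/9)*(-4 + (-2 + 2/9)))**2)**2 = (93 + (2*(-16/9)*(-4 - 16/9))**2)**2 = (93 + (2*(-16/9)*(-52/9))**2)**2 = (93 + (1664/81)**2)**2 = (93 + 2768896/6561)**2 = (3379069/6561)**2 = 11418107306761/43046721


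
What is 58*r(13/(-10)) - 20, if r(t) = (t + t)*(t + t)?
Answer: 9302/25 ≈ 372.08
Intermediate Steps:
r(t) = 4*t**2 (r(t) = (2*t)*(2*t) = 4*t**2)
58*r(13/(-10)) - 20 = 58*(4*(13/(-10))**2) - 20 = 58*(4*(13*(-1/10))**2) - 20 = 58*(4*(-13/10)**2) - 20 = 58*(4*(169/100)) - 20 = 58*(169/25) - 20 = 9802/25 - 20 = 9302/25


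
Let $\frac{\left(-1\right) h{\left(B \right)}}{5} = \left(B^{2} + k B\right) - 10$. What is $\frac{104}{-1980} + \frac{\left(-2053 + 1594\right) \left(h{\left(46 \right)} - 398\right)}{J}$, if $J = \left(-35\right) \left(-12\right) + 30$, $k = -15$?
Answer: $\frac{18878081}{2475} \approx 7627.5$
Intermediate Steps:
$h{\left(B \right)} = 50 - 5 B^{2} + 75 B$ ($h{\left(B \right)} = - 5 \left(\left(B^{2} - 15 B\right) - 10\right) = - 5 \left(-10 + B^{2} - 15 B\right) = 50 - 5 B^{2} + 75 B$)
$J = 450$ ($J = 420 + 30 = 450$)
$\frac{104}{-1980} + \frac{\left(-2053 + 1594\right) \left(h{\left(46 \right)} - 398\right)}{J} = \frac{104}{-1980} + \frac{\left(-2053 + 1594\right) \left(\left(50 - 5 \cdot 46^{2} + 75 \cdot 46\right) - 398\right)}{450} = 104 \left(- \frac{1}{1980}\right) + - 459 \left(\left(50 - 10580 + 3450\right) - 398\right) \frac{1}{450} = - \frac{26}{495} + - 459 \left(\left(50 - 10580 + 3450\right) - 398\right) \frac{1}{450} = - \frac{26}{495} + - 459 \left(-7080 - 398\right) \frac{1}{450} = - \frac{26}{495} + \left(-459\right) \left(-7478\right) \frac{1}{450} = - \frac{26}{495} + 3432402 \cdot \frac{1}{450} = - \frac{26}{495} + \frac{190689}{25} = \frac{18878081}{2475}$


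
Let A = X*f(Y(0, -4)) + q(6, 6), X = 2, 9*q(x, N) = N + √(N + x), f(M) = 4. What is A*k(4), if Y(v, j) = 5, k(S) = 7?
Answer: 182/3 + 14*√3/9 ≈ 63.361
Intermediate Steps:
q(x, N) = N/9 + √(N + x)/9 (q(x, N) = (N + √(N + x))/9 = N/9 + √(N + x)/9)
A = 26/3 + 2*√3/9 (A = 2*4 + ((⅑)*6 + √(6 + 6)/9) = 8 + (⅔ + √12/9) = 8 + (⅔ + (2*√3)/9) = 8 + (⅔ + 2*√3/9) = 26/3 + 2*√3/9 ≈ 9.0516)
A*k(4) = (26/3 + 2*√3/9)*7 = 182/3 + 14*√3/9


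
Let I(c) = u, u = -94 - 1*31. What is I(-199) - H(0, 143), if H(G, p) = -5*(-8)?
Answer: -165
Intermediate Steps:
u = -125 (u = -94 - 31 = -125)
I(c) = -125
H(G, p) = 40
I(-199) - H(0, 143) = -125 - 1*40 = -125 - 40 = -165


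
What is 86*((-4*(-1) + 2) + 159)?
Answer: 14190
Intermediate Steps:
86*((-4*(-1) + 2) + 159) = 86*((4 + 2) + 159) = 86*(6 + 159) = 86*165 = 14190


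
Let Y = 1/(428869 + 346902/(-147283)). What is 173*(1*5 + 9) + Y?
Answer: 152985063459833/63164766025 ≈ 2422.0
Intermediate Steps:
Y = 147283/63164766025 (Y = 1/(428869 + 346902*(-1/147283)) = 1/(428869 - 346902/147283) = 1/(63164766025/147283) = 147283/63164766025 ≈ 2.3317e-6)
173*(1*5 + 9) + Y = 173*(1*5 + 9) + 147283/63164766025 = 173*(5 + 9) + 147283/63164766025 = 173*14 + 147283/63164766025 = 2422 + 147283/63164766025 = 152985063459833/63164766025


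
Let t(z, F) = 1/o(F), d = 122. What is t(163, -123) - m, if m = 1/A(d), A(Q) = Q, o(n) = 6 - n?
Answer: -7/15738 ≈ -0.00044478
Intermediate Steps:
t(z, F) = 1/(6 - F)
m = 1/122 ≈ 0.0081967
t(163, -123) - m = -1/(-6 - 123) - 1*1/122 = -1/(-129) - 1/122 = -1*(-1/129) - 1/122 = 1/129 - 1/122 = -7/15738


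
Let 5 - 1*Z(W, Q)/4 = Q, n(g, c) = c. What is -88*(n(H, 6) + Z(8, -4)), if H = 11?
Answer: -3696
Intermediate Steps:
Z(W, Q) = 20 - 4*Q
-88*(n(H, 6) + Z(8, -4)) = -88*(6 + (20 - 4*(-4))) = -88*(6 + (20 + 16)) = -88*(6 + 36) = -88*42 = -3696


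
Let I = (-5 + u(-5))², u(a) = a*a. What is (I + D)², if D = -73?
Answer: 106929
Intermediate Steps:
u(a) = a²
I = 400 (I = (-5 + (-5)²)² = (-5 + 25)² = 20² = 400)
(I + D)² = (400 - 73)² = 327² = 106929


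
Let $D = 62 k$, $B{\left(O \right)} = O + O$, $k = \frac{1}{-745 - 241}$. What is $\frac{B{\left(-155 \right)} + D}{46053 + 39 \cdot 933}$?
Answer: $- \frac{152861}{40642920} \approx -0.0037611$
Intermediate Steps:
$k = - \frac{1}{986}$ ($k = \frac{1}{-986} = - \frac{1}{986} \approx -0.0010142$)
$B{\left(O \right)} = 2 O$
$D = - \frac{31}{493}$ ($D = 62 \left(- \frac{1}{986}\right) = - \frac{31}{493} \approx -0.06288$)
$\frac{B{\left(-155 \right)} + D}{46053 + 39 \cdot 933} = \frac{2 \left(-155\right) - \frac{31}{493}}{46053 + 39 \cdot 933} = \frac{-310 - \frac{31}{493}}{46053 + 36387} = - \frac{152861}{493 \cdot 82440} = \left(- \frac{152861}{493}\right) \frac{1}{82440} = - \frac{152861}{40642920}$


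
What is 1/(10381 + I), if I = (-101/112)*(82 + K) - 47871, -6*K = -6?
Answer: -112/4207263 ≈ -2.6621e-5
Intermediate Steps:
K = 1 (K = -⅙*(-6) = 1)
I = -5369935/112 (I = (-101/112)*(82 + 1) - 47871 = -101*1/112*83 - 47871 = -101/112*83 - 47871 = -8383/112 - 47871 = -5369935/112 ≈ -47946.)
1/(10381 + I) = 1/(10381 - 5369935/112) = 1/(-4207263/112) = -112/4207263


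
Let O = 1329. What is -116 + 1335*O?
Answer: 1774099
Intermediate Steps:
-116 + 1335*O = -116 + 1335*1329 = -116 + 1774215 = 1774099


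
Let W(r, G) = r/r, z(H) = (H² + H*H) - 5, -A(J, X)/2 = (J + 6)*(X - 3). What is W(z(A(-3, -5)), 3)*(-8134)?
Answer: -8134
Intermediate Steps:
A(J, X) = -2*(-3 + X)*(6 + J) (A(J, X) = -2*(J + 6)*(X - 3) = -2*(6 + J)*(-3 + X) = -2*(-3 + X)*(6 + J))
z(H) = -5 + 2*H² (z(H) = (H² + H²) - 5 = 2*H² - 5 = -5 + 2*H²)
W(r, G) = 1
W(z(A(-3, -5)), 3)*(-8134) = 1*(-8134) = -8134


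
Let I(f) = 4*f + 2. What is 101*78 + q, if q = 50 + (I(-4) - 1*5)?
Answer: 7909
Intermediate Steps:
I(f) = 2 + 4*f
q = 31 (q = 50 + ((2 + 4*(-4)) - 1*5) = 50 + ((2 - 16) - 5) = 50 + (-14 - 5) = 50 - 19 = 31)
101*78 + q = 101*78 + 31 = 7878 + 31 = 7909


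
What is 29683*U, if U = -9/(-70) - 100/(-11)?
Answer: 210719617/770 ≈ 2.7366e+5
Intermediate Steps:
U = 7099/770 (U = -9*(-1/70) - 100*(-1/11) = 9/70 + 100/11 = 7099/770 ≈ 9.2195)
29683*U = 29683*(7099/770) = 210719617/770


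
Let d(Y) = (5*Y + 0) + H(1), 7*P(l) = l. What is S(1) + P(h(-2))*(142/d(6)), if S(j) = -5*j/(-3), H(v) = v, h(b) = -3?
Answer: -193/651 ≈ -0.29647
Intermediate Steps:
S(j) = 5*j/3 (S(j) = -5*j*(-1)/3 = -(-5)*j/3 = 5*j/3)
P(l) = l/7
d(Y) = 1 + 5*Y (d(Y) = (5*Y + 0) + 1 = 5*Y + 1 = 1 + 5*Y)
S(1) + P(h(-2))*(142/d(6)) = (5/3)*1 + ((⅐)*(-3))*(142/(1 + 5*6)) = 5/3 - 426/(7*(1 + 30)) = 5/3 - 426/(7*31) = 5/3 - 3/7*142/31 = 5/3 - 426/217 = -193/651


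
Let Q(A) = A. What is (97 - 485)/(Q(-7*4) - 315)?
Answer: 388/343 ≈ 1.1312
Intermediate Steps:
(97 - 485)/(Q(-7*4) - 315) = (97 - 485)/(-7*4 - 315) = -388/(-28 - 315) = -388/(-343) = -388*(-1/343) = 388/343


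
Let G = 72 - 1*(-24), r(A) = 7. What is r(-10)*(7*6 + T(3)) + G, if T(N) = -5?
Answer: 355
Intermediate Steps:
G = 96 (G = 72 + 24 = 96)
r(-10)*(7*6 + T(3)) + G = 7*(7*6 - 5) + 96 = 7*(42 - 5) + 96 = 7*37 + 96 = 259 + 96 = 355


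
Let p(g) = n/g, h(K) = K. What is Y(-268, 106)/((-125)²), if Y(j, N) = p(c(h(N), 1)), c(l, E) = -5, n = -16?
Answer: 16/78125 ≈ 0.00020480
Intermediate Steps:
p(g) = -16/g
Y(j, N) = 16/5 (Y(j, N) = -16/(-5) = -16*(-⅕) = 16/5)
Y(-268, 106)/((-125)²) = 16/(5*((-125)²)) = (16/5)/15625 = (16/5)*(1/15625) = 16/78125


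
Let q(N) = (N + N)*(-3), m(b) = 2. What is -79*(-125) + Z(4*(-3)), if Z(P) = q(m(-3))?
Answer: 9863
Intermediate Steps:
q(N) = -6*N (q(N) = (2*N)*(-3) = -6*N)
Z(P) = -12 (Z(P) = -6*2 = -12)
-79*(-125) + Z(4*(-3)) = -79*(-125) - 12 = 9875 - 12 = 9863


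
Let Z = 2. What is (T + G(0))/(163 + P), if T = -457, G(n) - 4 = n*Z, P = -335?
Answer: 453/172 ≈ 2.6337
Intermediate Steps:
G(n) = 4 + 2*n (G(n) = 4 + n*2 = 4 + 2*n)
(T + G(0))/(163 + P) = (-457 + (4 + 2*0))/(163 - 335) = (-457 + (4 + 0))/(-172) = (-457 + 4)*(-1/172) = -453*(-1/172) = 453/172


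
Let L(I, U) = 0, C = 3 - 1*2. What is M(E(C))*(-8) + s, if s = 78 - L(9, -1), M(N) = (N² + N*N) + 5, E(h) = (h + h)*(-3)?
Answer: -538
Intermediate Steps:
C = 1 (C = 3 - 2 = 1)
E(h) = -6*h (E(h) = (2*h)*(-3) = -6*h)
M(N) = 5 + 2*N² (M(N) = (N² + N²) + 5 = 2*N² + 5 = 5 + 2*N²)
s = 78 (s = 78 - 1*0 = 78 + 0 = 78)
M(E(C))*(-8) + s = (5 + 2*(-6*1)²)*(-8) + 78 = (5 + 2*(-6)²)*(-8) + 78 = (5 + 2*36)*(-8) + 78 = (5 + 72)*(-8) + 78 = 77*(-8) + 78 = -616 + 78 = -538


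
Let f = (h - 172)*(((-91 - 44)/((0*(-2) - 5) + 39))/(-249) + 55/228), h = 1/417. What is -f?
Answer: 349058965/7891308 ≈ 44.233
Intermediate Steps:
h = 1/417 ≈ 0.0023981
f = -349058965/7891308 (f = (1/417 - 172)*(((-91 - 44)/((0*(-2) - 5) + 39))/(-249) + 55/228) = -71723*(-135/((0 - 5) + 39)*(-1/249) + 55*(1/228))/417 = -71723*(-135/(-5 + 39)*(-1/249) + 55/228)/417 = -71723*(-135/34*(-1/249) + 55/228)/417 = -71723*(45/2822 + 55/228)/417 = -71723/417*82735/321708 = -349058965/7891308 ≈ -44.233)
-f = -1*(-349058965/7891308) = 349058965/7891308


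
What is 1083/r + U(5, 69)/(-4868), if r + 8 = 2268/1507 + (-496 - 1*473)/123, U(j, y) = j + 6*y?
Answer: -108705294513/1441039964 ≈ -75.435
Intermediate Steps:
r = -888069/61787 (r = -8 + (2268/1507 + (-496 - 1*473)/123) = -8 + (2268*(1/1507) + (-496 - 473)*(1/123)) = -8 + (2268/1507 - 969*1/123) = -8 + (2268/1507 - 323/41) = -8 - 393773/61787 = -888069/61787 ≈ -14.373)
1083/r + U(5, 69)/(-4868) = 1083/(-888069/61787) + (5 + 6*69)/(-4868) = 1083*(-61787/888069) + (5 + 414)*(-1/4868) = -22305107/296023 + 419*(-1/4868) = -22305107/296023 - 419/4868 = -108705294513/1441039964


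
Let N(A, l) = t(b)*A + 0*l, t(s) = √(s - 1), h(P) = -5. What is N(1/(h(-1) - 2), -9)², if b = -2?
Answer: -3/49 ≈ -0.061224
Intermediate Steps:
t(s) = √(-1 + s)
N(A, l) = I*A*√3 (N(A, l) = √(-1 - 2)*A + 0*l = √(-3)*A + 0 = (I*√3)*A + 0 = I*A*√3 + 0 = I*A*√3)
N(1/(h(-1) - 2), -9)² = (I*√3/(-5 - 2))² = (I*√3/(-7))² = (I*(-⅐)*√3)² = (-I*√3/7)² = -3/49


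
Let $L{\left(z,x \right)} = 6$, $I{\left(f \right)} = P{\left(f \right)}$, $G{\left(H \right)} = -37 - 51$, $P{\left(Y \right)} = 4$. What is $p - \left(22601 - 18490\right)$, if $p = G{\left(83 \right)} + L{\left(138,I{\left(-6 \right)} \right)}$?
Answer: $-4193$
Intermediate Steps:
$G{\left(H \right)} = -88$
$I{\left(f \right)} = 4$
$p = -82$ ($p = -88 + 6 = -82$)
$p - \left(22601 - 18490\right) = -82 - \left(22601 - 18490\right) = -82 - 4111 = -4193$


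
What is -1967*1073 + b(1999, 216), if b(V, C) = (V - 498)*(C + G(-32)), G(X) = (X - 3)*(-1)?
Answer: -1733840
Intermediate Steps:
G(X) = 3 - X (G(X) = (-3 + X)*(-1) = 3 - X)
b(V, C) = (-498 + V)*(35 + C) (b(V, C) = (V - 498)*(C + (3 - 1*(-32))) = (-498 + V)*(C + (3 + 32)) = (-498 + V)*(C + 35) = (-498 + V)*(35 + C))
-1967*1073 + b(1999, 216) = -1967*1073 + (-17430 - 498*216 + 35*1999 + 216*1999) = -2110591 + (-17430 - 107568 + 69965 + 431784) = -2110591 + 376751 = -1733840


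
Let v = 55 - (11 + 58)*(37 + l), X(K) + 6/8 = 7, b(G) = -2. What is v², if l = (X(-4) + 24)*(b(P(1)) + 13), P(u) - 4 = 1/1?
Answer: 10369552561/16 ≈ 6.4810e+8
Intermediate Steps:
P(u) = 5 (P(u) = 4 + 1/1 = 4 + 1 = 5)
X(K) = 25/4 (X(K) = -¾ + 7 = 25/4)
l = 1331/4 (l = (25/4 + 24)*(-2 + 13) = (121/4)*11 = 1331/4 ≈ 332.75)
v = -101831/4 (v = 55 - (11 + 58)*(37 + 1331/4) = 55 - 69*1479/4 = 55 - 1*102051/4 = 55 - 102051/4 = -101831/4 ≈ -25458.)
v² = (-101831/4)² = 10369552561/16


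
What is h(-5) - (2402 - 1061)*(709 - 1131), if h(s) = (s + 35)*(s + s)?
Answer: 565602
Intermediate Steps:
h(s) = 2*s*(35 + s) (h(s) = (35 + s)*(2*s) = 2*s*(35 + s))
h(-5) - (2402 - 1061)*(709 - 1131) = 2*(-5)*(35 - 5) - (2402 - 1061)*(709 - 1131) = 2*(-5)*30 - 1341*(-422) = -300 - 1*(-565902) = -300 + 565902 = 565602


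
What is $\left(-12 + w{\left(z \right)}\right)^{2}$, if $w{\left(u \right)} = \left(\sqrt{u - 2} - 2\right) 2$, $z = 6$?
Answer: $144$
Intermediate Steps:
$w{\left(u \right)} = -4 + 2 \sqrt{-2 + u}$ ($w{\left(u \right)} = \left(\sqrt{-2 + u} - 2\right) 2 = \left(-2 + \sqrt{-2 + u}\right) 2 = -4 + 2 \sqrt{-2 + u}$)
$\left(-12 + w{\left(z \right)}\right)^{2} = \left(-12 - \left(4 - 2 \sqrt{-2 + 6}\right)\right)^{2} = \left(-12 - \left(4 - 2 \sqrt{4}\right)\right)^{2} = \left(-12 + \left(-4 + 2 \cdot 2\right)\right)^{2} = \left(-12 + \left(-4 + 4\right)\right)^{2} = \left(-12 + 0\right)^{2} = \left(-12\right)^{2} = 144$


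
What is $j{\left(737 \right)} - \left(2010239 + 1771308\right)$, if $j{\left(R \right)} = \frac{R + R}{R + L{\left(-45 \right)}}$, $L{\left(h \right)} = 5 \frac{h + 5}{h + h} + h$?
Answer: $- \frac{1073958745}{284} \approx -3.7815 \cdot 10^{6}$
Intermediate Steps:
$L{\left(h \right)} = h + \frac{5 \left(5 + h\right)}{2 h}$ ($L{\left(h \right)} = 5 \frac{5 + h}{2 h} + h = \frac{5 \left(5 + h\right)}{2 h} + h = h + \frac{5 \left(5 + h\right)}{2 h}$)
$j{\left(R \right)} = \frac{2 R}{- \frac{385}{9} + R}$ ($j{\left(R \right)} = \frac{R + R}{R + \left(\frac{5}{2} - 45 + \frac{25}{2 \left(-45\right)}\right)} = \frac{2 R}{R + \left(\frac{5}{2} - 45 + \frac{25}{2} \left(- \frac{1}{45}\right)\right)} = \frac{2 R}{R - \frac{385}{9}} = \frac{2 R}{- \frac{385}{9} + R}$)
$j{\left(737 \right)} - \left(2010239 + 1771308\right) = 18 \cdot 737 \frac{1}{-385 + 9 \cdot 737} - \left(2010239 + 1771308\right) = 18 \cdot 737 \frac{1}{-385 + 6633} - 3781547 = 18 \cdot 737 \cdot \frac{1}{6248} - 3781547 = \frac{603}{284} - 3781547 = - \frac{1073958745}{284}$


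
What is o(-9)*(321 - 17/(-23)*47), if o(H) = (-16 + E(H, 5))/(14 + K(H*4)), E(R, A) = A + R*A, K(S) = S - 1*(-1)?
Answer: 65456/69 ≈ 948.64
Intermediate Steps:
K(S) = 1 + S (K(S) = S + 1 = 1 + S)
E(R, A) = A + A*R
o(H) = (-11 + 5*H)/(15 + 4*H) (o(H) = (-16 + 5*(1 + H))/(14 + (1 + H*4)) = (-16 + (5 + 5*H))/(14 + (1 + 4*H)) = (-11 + 5*H)/(15 + 4*H))
o(-9)*(321 - 17/(-23)*47) = ((-11 + 5*(-9))/(15 + 4*(-9)))*(321 - 17/(-23)*47) = ((-11 - 45)/(15 - 36))*(321 - 17*(-1/23)*47) = (-56/(-21))*(321 + (17/23)*47) = (-1/21*(-56))*(321 + 799/23) = (8/3)*(8182/23) = 65456/69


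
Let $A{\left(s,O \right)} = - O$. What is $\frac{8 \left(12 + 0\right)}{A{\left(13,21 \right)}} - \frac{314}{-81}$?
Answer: $- \frac{394}{567} \approx -0.69489$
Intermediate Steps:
$\frac{8 \left(12 + 0\right)}{A{\left(13,21 \right)}} - \frac{314}{-81} = \frac{8 \left(12 + 0\right)}{\left(-1\right) 21} - \frac{314}{-81} = \frac{8 \cdot 12}{-21} - - \frac{314}{81} = 96 \left(- \frac{1}{21}\right) + \frac{314}{81} = - \frac{32}{7} + \frac{314}{81} = - \frac{394}{567}$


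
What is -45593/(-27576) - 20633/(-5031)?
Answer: 88705999/15414984 ≈ 5.7545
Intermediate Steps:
-45593/(-27576) - 20633/(-5031) = -45593*(-1/27576) - 20633*(-1/5031) = 45593/27576 + 20633/5031 = 88705999/15414984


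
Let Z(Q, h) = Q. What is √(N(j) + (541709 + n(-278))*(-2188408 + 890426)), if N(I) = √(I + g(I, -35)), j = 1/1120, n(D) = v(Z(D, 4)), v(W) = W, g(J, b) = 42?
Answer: √(-13774246767943200 + 70*√3292870)/140 ≈ 8.3831e+5*I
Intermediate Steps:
n(D) = D
j = 1/1120 ≈ 0.00089286
N(I) = √(42 + I) (N(I) = √(I + 42) = √(42 + I))
√(N(j) + (541709 + n(-278))*(-2188408 + 890426)) = √(√(42 + 1/1120) + (541709 - 278)*(-2188408 + 890426)) = √(√(47041/1120) + 541431*(-1297982)) = √(√3292870/280 - 702767692242) = √(-702767692242 + √3292870/280)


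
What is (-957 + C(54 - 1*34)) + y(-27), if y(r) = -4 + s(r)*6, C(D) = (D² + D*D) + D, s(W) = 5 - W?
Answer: 51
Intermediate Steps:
C(D) = D + 2*D² (C(D) = (D² + D²) + D = 2*D² + D = D + 2*D²)
y(r) = 26 - 6*r (y(r) = -4 + (5 - r)*6 = -4 + (30 - 6*r) = 26 - 6*r)
(-957 + C(54 - 1*34)) + y(-27) = (-957 + (54 - 1*34)*(1 + 2*(54 - 1*34))) + (26 - 6*(-27)) = (-957 + (54 - 34)*(1 + 2*(54 - 34))) + (26 + 162) = (-957 + 20*(1 + 2*20)) + 188 = (-957 + 20*(1 + 40)) + 188 = (-957 + 20*41) + 188 = (-957 + 820) + 188 = -137 + 188 = 51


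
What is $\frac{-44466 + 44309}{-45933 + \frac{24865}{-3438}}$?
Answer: $\frac{539766}{157942519} \approx 0.0034175$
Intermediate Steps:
$\frac{-44466 + 44309}{-45933 + \frac{24865}{-3438}} = - \frac{157}{-45933 + 24865 \left(- \frac{1}{3438}\right)} = - \frac{157}{-45933 - \frac{24865}{3438}} = - \frac{157}{- \frac{157942519}{3438}} = \left(-157\right) \left(- \frac{3438}{157942519}\right) = \frac{539766}{157942519}$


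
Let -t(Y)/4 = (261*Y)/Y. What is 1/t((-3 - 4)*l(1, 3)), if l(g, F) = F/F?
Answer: -1/1044 ≈ -0.00095785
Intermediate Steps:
l(g, F) = 1
t(Y) = -1044 (t(Y) = -4*261*Y/Y = -4*261 = -1044)
1/t((-3 - 4)*l(1, 3)) = 1/(-1044) = -1/1044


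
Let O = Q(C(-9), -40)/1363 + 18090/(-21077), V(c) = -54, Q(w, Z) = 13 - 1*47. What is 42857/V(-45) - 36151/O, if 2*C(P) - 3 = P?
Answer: 27496980726319/685078776 ≈ 40137.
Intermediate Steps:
C(P) = 3/2 + P/2
Q(w, Z) = -34 (Q(w, Z) = 13 - 47 = -34)
O = -25373288/28727951 (O = -34/1363 + 18090/(-21077) = -34*1/1363 + 18090*(-1/21077) = -34/1363 - 18090/21077 = -25373288/28727951 ≈ -0.88323)
42857/V(-45) - 36151/O = 42857/(-54) - 36151/(-25373288/28727951) = 42857*(-1/54) - 36151*(-28727951/25373288) = -42857/54 + 1038544156601/25373288 = 27496980726319/685078776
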